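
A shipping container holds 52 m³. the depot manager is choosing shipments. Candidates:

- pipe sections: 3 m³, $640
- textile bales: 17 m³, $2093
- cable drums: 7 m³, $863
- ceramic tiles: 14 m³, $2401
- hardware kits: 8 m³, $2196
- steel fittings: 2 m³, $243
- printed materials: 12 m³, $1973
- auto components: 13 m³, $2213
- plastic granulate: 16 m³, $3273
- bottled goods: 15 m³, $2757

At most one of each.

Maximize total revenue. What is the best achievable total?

Greedy by ratio would take pipe sections + cable drums + hardware kits + steel fittings + plastic granulate + bottled goods: 51 m³ used, total 9972.
The 12 m³ tied up in pipe sections and cable drums and steel fittings is better spent on auto components — total rises to 10439 (52 m³).

10439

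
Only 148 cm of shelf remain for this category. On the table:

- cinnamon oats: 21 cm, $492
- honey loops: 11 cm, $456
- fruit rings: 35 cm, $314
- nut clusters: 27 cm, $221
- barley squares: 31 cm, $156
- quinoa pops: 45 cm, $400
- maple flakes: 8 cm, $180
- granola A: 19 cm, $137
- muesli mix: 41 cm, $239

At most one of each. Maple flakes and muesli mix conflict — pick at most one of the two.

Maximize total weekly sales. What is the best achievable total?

2063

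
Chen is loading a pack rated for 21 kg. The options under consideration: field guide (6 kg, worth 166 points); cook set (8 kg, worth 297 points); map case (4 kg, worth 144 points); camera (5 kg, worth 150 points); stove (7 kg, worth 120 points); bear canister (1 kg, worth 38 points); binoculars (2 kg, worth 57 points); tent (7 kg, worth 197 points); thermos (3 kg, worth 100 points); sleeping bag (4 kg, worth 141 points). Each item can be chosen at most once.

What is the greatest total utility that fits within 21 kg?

739

A density-first pass picks cook set + map case + bear canister + thermos + sleeping bag — 720 at 20 kg.
Replace bear canister with binoculars: the trade gains 19 net, giving 739 at 21 kg.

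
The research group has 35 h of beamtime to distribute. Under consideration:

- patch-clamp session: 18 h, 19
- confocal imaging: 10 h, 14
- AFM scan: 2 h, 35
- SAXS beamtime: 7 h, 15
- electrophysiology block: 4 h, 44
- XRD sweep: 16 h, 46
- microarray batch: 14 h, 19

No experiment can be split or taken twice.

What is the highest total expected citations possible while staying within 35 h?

140

Taking AFM scan + SAXS beamtime + electrophysiology block + XRD sweep: 29 h used, 140 in expected citations.
Every other selection either busts 35 h or fails to beat 140.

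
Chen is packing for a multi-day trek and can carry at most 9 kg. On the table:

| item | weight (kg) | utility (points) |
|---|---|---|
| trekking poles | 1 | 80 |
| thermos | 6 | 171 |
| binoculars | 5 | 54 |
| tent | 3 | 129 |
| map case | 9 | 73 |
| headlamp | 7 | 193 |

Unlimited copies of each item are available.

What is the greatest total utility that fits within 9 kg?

720

9×trekking poles uses 9 of the 9 kg and totals 720.
Every other selection either busts 9 kg or fails to beat 720.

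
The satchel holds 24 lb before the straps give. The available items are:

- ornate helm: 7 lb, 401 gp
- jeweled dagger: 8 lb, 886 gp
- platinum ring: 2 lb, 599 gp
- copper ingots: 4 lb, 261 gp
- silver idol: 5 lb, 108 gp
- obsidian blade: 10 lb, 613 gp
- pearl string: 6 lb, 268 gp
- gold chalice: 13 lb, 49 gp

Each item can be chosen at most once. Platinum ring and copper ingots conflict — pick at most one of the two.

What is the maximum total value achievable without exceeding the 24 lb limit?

2154

Ornate helm + jeweled dagger + platinum ring + pearl string uses 23 of the 24 lb and totals 2154.
Runner-up jeweled dagger + platinum ring + obsidian blade tops out at 2098.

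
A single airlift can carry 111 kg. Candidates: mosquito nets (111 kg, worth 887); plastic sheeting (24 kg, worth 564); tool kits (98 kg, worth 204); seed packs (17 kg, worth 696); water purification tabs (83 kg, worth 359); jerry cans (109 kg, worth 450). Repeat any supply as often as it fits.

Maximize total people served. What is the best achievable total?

Best packing: 6×seed packs — 102 kg, 4176 total.

4176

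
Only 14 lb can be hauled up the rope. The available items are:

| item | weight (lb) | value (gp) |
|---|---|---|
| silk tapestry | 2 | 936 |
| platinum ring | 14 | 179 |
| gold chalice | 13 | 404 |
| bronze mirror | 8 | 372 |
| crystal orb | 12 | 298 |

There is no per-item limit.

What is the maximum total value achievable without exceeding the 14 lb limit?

6552

Taking 7×silk tapestry: 14 lb used, 6552 in value.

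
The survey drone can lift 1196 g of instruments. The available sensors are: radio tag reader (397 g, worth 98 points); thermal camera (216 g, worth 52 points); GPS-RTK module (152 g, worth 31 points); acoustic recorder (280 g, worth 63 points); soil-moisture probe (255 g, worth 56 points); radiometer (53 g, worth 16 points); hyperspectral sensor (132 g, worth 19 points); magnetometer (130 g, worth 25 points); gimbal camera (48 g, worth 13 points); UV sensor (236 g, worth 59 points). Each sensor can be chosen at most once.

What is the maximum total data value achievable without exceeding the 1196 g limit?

288

Greedy by ratio would take radio tag reader + thermal camera + GPS-RTK module + radiometer + gimbal camera + UV sensor: 1102 g used, total 269.
The 200 g tied up in GPS-RTK module and gimbal camera is better spent on acoustic recorder — total rises to 288 (1182 g).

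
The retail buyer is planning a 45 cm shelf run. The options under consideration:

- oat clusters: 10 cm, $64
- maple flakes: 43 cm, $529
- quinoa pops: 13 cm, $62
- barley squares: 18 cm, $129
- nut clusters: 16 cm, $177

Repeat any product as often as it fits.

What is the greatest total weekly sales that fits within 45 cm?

529

Taking maple flakes: 43 cm used, 529 in weekly sales.
Nothing else within 45 cm beats 529.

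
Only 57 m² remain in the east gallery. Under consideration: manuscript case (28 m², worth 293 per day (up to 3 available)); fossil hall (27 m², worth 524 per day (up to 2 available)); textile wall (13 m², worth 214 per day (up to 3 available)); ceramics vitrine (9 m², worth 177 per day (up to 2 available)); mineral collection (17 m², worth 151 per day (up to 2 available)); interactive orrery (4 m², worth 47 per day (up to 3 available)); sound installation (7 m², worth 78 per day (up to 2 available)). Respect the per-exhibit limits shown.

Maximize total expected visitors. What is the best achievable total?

1048

A density-first pass picks fossil hall + 2×ceramics vitrine + 3×interactive orrery — 1019 at 57 m².
Dropping 2×ceramics vitrine and 3×interactive orrery frees 30 m²; slotting in fossil hall (27 m²) lifts the total to 1048 at 54 m².
No other feasible combination exceeds 1048.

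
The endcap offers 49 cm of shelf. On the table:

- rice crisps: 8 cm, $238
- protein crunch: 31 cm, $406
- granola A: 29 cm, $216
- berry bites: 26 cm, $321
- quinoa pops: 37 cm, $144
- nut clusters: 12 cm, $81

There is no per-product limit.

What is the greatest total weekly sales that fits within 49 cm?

Best packing: 6×rice crisps — 48 cm, 1428 total.
No other feasible combination exceeds 1428.

1428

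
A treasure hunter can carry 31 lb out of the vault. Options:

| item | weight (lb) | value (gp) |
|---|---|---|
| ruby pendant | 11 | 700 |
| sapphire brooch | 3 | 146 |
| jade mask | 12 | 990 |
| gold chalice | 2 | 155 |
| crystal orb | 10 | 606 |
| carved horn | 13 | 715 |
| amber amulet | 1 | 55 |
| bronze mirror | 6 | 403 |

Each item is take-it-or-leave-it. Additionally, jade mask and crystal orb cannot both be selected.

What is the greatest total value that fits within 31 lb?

2248

By value per lb: jade mask 82.50, gold chalice 77.50, bronze mirror 67.17, ruby pendant 63.64 lead.
The ratio ordering already packs tightly: ruby pendant + jade mask + gold chalice + bronze mirror, 31 lb, 2248.
That's the maximum — no feasible swap from here does better than 2248.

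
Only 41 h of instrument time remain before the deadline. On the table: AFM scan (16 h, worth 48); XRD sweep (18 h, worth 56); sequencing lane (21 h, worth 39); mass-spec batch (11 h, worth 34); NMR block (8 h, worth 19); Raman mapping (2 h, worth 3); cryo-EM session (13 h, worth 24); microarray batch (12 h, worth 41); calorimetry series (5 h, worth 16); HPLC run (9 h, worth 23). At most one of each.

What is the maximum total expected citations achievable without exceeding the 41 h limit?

131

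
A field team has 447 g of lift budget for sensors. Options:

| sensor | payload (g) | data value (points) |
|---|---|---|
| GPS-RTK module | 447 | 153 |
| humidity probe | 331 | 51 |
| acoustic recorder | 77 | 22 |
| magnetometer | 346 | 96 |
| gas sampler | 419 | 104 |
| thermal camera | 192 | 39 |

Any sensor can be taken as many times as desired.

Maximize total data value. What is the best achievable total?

153

Ranking by ratio (data value/g): GPS-RTK module 0.34, acoustic recorder 0.29, magnetometer 0.28, gas sampler 0.25.
Taking GPS-RTK module: 447 g used, 153 in data value.
That's the maximum — no swap from here does better than 153.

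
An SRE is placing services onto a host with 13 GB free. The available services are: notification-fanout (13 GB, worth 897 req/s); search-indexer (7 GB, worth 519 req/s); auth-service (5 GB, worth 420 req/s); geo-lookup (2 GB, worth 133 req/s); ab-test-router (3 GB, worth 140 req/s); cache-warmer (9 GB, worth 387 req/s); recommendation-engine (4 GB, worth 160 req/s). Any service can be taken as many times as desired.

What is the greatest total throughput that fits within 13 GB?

980

Ranking by ratio (throughput/GB): auth-service 84.00, search-indexer 74.14, notification-fanout 69.00, geo-lookup 66.50.
Greedy by ratio would take 2×auth-service + geo-lookup: 12 GB used, total 973.
Replace geo-lookup with ab-test-router: the trade gains 7 net, giving 980 at 13 GB.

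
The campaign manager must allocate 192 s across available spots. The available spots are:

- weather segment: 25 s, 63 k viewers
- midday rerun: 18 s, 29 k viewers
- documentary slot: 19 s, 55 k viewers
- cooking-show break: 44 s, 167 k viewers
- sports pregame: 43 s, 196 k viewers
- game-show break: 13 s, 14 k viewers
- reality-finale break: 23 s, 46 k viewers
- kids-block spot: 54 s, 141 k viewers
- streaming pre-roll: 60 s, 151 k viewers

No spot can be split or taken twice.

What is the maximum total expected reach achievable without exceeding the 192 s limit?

A density-first pass picks weather segment + documentary slot + cooking-show break + sports pregame + kids-block spot — 622 at 185 s.
Replace kids-block spot with streaming pre-roll: the trade gains 10 net, giving 632 at 191 s.
Next best is weather segment + documentary slot + cooking-show break + sports pregame + kids-block spot at 622 (185 s) — short by 10.

632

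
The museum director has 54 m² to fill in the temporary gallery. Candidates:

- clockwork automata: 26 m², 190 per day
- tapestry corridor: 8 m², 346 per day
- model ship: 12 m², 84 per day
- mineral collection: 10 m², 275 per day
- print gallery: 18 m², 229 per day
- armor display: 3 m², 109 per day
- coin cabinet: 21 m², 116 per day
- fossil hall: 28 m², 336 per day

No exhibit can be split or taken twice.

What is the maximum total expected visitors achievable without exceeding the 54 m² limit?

Density check — tapestry corridor 43.25, armor display 36.33, mineral collection 27.50, print gallery 12.72 are the best per m².
Taking the top-ratio exhibits first gives tapestry corridor + model ship + mineral collection + print gallery + armor display for 1043 (51 m²).
Replace model ship and print gallery with fossil hall: the trade gains 23 net, giving 1066 at 49 m².
Runner-up tapestry corridor + model ship + mineral collection + print gallery + armor display tops out at 1043.

1066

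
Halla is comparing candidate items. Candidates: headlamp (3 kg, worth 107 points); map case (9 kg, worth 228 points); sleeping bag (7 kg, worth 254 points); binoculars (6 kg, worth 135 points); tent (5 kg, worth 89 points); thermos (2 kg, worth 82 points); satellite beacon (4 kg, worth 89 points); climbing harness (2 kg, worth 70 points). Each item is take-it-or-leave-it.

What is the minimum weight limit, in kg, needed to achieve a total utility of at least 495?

14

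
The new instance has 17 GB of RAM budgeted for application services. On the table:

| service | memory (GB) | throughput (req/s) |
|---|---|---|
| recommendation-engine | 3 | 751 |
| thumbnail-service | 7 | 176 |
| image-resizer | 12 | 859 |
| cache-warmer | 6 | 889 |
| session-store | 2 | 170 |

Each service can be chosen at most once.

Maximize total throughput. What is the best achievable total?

1816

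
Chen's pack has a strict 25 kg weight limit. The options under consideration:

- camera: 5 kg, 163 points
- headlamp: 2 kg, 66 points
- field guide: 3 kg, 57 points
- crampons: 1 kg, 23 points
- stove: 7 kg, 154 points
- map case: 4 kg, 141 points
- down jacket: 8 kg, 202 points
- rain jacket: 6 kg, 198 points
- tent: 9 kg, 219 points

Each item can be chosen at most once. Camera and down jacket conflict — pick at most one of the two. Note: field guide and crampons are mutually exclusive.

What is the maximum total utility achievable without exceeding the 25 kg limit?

745

Camera + headlamp + crampons + stove + map case + rain jacket uses 25 of the 25 kg and totals 745.
That's the maximum — no feasible swap from here does better than 745.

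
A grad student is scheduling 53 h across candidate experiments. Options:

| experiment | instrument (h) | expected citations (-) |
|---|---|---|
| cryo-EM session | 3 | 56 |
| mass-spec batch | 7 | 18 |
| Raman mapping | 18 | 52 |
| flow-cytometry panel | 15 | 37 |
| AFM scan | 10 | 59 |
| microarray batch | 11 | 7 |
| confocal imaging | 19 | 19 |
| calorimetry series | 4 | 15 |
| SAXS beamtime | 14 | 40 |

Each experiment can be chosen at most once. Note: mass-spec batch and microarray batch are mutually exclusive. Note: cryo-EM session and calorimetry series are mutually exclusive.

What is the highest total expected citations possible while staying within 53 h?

225

Best packing: cryo-EM session + mass-spec batch + Raman mapping + AFM scan + SAXS beamtime — 52 h, 225 total.
Runner-up cryo-EM session + mass-spec batch + Raman mapping + flow-cytometry panel + AFM scan tops out at 222.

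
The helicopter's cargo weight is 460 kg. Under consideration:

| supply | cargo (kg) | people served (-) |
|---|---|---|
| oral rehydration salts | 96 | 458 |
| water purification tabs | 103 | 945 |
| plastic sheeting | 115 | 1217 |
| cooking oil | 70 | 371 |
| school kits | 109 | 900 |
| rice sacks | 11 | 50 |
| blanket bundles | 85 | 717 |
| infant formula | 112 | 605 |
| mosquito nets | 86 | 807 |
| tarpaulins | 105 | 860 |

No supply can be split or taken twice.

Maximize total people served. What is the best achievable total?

4057

Density check — plastic sheeting 10.58, mosquito nets 9.38, water purification tabs 9.17, blanket bundles 8.44 are the best per kg.
Water purification tabs + plastic sheeting + cooking oil + blanket bundles + mosquito nets uses 459 of the 460 kg and totals 4057.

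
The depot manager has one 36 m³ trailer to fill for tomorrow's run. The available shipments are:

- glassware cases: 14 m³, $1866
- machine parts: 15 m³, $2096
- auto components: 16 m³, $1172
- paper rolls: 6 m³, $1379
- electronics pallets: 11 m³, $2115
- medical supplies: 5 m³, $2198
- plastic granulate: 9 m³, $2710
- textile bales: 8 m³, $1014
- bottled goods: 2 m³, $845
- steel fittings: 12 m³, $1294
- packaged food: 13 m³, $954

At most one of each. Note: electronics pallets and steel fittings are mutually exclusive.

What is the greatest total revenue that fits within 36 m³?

9247

Best packing: paper rolls + electronics pallets + medical supplies + plastic granulate + bottled goods — 33 m³, 9247 total.
Nothing else feasible within 36 m³ beats 9247.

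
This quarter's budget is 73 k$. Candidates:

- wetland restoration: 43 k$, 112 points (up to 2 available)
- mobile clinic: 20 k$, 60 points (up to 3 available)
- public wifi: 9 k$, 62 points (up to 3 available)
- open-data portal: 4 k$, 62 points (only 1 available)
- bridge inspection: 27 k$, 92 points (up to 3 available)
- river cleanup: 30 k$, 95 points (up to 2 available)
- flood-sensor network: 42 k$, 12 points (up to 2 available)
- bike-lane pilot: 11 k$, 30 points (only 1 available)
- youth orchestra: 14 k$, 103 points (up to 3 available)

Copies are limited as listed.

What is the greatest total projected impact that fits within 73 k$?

Taking 3×public wifi + open-data portal + 3×youth orchestra: 73 k$ used, 557 in projected impact.
No other feasible combination exceeds 557.

557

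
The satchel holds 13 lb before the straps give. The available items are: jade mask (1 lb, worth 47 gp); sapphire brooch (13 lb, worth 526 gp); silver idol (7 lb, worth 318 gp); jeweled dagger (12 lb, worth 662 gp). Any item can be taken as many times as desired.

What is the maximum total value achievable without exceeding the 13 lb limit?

709

Density check — jeweled dagger 55.17, jade mask 47.00, silver idol 45.43 are the best per lb.
Taking jade mask + jeweled dagger: 13 lb used, 709 in value.
That's the maximum — no swap from here does better than 709.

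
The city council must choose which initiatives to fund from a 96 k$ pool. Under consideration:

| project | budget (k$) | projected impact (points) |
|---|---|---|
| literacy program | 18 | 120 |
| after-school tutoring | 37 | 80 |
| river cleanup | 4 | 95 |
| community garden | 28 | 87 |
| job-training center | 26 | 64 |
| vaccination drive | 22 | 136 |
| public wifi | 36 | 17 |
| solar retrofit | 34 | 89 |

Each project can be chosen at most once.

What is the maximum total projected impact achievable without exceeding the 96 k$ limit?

Taking the top-ratio projects first gives literacy program + river cleanup + community garden + vaccination drive for 438 (72 k$).
Replace community garden with solar retrofit: the trade gains 2 net, giving 440 at 78 k$.
Runner-up literacy program + river cleanup + community garden + vaccination drive tops out at 438.

440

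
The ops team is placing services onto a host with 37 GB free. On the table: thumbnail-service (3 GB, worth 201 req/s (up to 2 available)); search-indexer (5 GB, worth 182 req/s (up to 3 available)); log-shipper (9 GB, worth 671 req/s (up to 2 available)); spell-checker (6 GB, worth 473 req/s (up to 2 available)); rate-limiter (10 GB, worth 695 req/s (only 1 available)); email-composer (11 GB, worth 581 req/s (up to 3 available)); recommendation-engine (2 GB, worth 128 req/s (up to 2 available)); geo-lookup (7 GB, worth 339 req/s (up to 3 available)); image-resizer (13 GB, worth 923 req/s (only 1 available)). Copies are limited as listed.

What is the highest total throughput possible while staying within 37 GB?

2745

Taking the top-ratio services first gives 2×thumbnail-service + 2×log-shipper + 2×spell-checker for 2690 (36 GB).
Replace thumbnail-service with 2×recommendation-engine: the trade gains 55 net, giving 2745 at 37 GB.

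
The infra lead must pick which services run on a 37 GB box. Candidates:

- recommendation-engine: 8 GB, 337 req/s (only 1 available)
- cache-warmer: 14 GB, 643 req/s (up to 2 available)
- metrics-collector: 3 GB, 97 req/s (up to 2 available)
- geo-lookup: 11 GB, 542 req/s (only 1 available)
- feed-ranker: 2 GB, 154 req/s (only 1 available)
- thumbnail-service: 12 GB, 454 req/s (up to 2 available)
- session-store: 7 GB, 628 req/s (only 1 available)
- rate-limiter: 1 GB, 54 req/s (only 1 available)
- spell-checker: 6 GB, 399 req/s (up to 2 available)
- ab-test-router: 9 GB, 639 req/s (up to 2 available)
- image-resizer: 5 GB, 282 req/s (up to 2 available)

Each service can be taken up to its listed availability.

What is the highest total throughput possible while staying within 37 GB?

Taking the top-ratio services first gives metrics-collector + feed-ranker + session-store + rate-limiter + spell-checker + 2×ab-test-router for 2610 (37 GB).
Replace metrics-collector and feed-ranker and rate-limiter with spell-checker: the trade gains 94 net, giving 2704 at 37 GB.

2704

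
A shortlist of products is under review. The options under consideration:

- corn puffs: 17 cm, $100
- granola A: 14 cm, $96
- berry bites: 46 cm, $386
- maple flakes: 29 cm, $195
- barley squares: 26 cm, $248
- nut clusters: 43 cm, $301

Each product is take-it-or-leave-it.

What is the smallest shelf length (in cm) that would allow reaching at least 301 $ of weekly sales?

Minimise cm subject to total weekly sales ≥ 301.
granola A + barley squares: 344 weekly sales at 40 cm.
Any bundle with less than 40 cm falls short of 301.

40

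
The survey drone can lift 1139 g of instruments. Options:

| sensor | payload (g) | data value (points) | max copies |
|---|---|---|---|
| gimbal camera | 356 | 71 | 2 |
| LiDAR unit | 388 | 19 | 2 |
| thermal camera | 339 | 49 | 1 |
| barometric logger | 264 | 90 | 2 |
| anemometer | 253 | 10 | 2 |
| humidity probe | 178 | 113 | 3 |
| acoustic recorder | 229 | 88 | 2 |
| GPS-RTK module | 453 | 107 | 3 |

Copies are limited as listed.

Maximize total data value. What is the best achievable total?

The ratio heuristic lands on 3×humidity probe + 2×acoustic recorder (515) but leaves 147 g idle.
Dropping 2×acoustic recorder frees 458 g; slotting in 2×barometric logger (528 g) lifts the total to 519 at 1062 g.
Nothing else within 1139 g beats 519.

519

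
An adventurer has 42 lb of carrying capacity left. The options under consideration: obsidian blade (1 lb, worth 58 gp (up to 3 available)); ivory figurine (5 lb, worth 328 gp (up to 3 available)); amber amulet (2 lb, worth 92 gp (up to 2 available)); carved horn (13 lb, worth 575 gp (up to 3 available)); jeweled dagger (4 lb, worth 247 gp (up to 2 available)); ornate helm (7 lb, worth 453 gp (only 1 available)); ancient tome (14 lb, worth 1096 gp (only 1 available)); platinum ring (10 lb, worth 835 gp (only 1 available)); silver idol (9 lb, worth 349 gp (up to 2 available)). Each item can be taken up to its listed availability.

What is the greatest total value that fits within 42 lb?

A density-first pass picks 3×obsidian blade + 3×ivory figurine + ancient tome + platinum ring — 3089 at 42 lb.
Dropping 2×obsidian blade and ivory figurine frees 7 lb; slotting in ornate helm (7 lb) lifts the total to 3098 at 42 lb.

3098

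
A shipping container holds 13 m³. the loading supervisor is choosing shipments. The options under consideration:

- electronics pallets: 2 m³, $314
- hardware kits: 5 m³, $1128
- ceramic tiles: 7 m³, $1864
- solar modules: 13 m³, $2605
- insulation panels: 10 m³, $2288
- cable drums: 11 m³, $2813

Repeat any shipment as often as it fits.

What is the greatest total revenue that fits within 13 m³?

3127

Taking the top-ratio shipments first gives hardware kits + ceramic tiles for 2992 (12 m³).
Dropping hardware kits and ceramic tiles frees 12 m³; slotting in electronics pallets + cable drums (13 m³) lifts the total to 3127 at 13 m³.
Nothing else within 13 m³ beats 3127.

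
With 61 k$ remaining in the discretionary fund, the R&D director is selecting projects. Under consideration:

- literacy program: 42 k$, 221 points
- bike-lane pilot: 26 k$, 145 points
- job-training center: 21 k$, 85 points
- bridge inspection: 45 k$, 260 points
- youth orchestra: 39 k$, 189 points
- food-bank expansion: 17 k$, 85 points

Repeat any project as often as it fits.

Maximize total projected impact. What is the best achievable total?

A density-first pass picks bridge inspection — 260 at 45 k$.
Dropping bridge inspection frees 45 k$; slotting in bike-lane pilot + 2×food-bank expansion (60 k$) lifts the total to 315 at 60 k$.
Nothing else within 61 k$ beats 315.

315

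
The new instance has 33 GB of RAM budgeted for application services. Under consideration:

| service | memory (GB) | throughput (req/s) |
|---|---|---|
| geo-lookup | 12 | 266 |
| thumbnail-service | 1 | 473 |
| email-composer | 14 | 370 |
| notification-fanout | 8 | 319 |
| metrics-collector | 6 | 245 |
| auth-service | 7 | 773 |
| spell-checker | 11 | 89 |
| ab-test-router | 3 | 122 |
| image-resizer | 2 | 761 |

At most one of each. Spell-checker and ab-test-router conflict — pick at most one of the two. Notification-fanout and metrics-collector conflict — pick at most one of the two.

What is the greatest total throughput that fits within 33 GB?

2744

Density check — thumbnail-service 473.00, image-resizer 380.50, auth-service 110.43, metrics-collector 40.83 are the best per GB.
Taking thumbnail-service + email-composer + metrics-collector + auth-service + ab-test-router + image-resizer: 33 GB used, 2744 in throughput.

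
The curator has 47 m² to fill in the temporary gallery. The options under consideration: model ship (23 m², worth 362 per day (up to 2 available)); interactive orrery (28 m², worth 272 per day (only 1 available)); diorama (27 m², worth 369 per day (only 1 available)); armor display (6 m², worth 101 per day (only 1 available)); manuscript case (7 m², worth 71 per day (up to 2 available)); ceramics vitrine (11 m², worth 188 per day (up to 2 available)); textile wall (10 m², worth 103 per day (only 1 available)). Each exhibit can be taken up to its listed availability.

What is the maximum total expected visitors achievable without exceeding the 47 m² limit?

738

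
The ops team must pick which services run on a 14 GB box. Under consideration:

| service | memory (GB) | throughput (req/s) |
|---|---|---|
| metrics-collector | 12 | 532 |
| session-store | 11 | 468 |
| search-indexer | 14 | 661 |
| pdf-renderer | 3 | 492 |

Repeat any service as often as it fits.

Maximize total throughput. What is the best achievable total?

1968

By throughput per GB: pdf-renderer 164.00, search-indexer 47.21, metrics-collector 44.33, session-store 42.55 lead.
Taking 4×pdf-renderer: 12 GB used, 1968 in throughput.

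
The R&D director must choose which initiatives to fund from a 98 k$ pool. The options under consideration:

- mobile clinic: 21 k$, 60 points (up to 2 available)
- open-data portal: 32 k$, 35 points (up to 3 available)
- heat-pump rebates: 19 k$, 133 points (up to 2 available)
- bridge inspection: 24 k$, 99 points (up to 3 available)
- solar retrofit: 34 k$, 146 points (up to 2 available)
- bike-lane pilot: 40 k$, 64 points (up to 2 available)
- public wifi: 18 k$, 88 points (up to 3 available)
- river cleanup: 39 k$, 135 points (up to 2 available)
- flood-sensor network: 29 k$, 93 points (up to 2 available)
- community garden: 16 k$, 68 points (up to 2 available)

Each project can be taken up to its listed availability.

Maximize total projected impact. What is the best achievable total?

541

Ranking by ratio (projected impact/k$): heat-pump rebates 7.00, public wifi 4.89, solar retrofit 4.29.
Greedy by ratio would take 2×heat-pump rebates + 3×public wifi: 92 k$ used, total 530.
Replace public wifi with bridge inspection: the trade gains 11 net, giving 541 at 98 k$.
No other feasible combination exceeds 541.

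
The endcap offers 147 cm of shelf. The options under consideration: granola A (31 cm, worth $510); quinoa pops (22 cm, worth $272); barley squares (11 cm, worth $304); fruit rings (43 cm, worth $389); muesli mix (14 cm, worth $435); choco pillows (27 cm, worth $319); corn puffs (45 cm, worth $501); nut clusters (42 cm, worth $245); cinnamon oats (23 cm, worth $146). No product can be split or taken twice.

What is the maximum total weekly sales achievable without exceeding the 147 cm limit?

2168

The ratio heuristic lands on granola A + quinoa pops + barley squares + muesli mix + choco pillows + cinnamon oats (1986) but leaves 19 cm idle.
Replace choco pillows with corn puffs: the trade gains 182 net, giving 2168 at 146 cm.
Runner-up granola A + barley squares + fruit rings + muesli mix + corn puffs tops out at 2139.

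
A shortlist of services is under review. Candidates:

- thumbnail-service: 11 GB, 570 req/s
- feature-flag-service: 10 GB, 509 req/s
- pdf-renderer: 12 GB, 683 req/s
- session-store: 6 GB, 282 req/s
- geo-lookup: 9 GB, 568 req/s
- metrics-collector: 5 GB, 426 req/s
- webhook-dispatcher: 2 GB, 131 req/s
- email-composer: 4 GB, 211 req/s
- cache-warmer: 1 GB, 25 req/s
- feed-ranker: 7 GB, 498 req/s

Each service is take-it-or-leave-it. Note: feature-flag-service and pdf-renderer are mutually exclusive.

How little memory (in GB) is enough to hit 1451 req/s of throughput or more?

21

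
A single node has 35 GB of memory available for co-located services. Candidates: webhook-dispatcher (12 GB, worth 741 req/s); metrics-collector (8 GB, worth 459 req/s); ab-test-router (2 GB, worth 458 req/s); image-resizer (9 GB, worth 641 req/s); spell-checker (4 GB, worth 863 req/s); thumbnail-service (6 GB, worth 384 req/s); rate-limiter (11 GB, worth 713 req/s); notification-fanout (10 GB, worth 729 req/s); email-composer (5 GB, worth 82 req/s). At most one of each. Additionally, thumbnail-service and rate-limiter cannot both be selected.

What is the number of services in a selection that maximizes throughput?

Optimal total is 3222.
For example metrics-collector + ab-test-router + spell-checker + rate-limiter + notification-fanout achieves it, using 35 GB.
Any selection reaching 3222 contains exactly 5 services.

5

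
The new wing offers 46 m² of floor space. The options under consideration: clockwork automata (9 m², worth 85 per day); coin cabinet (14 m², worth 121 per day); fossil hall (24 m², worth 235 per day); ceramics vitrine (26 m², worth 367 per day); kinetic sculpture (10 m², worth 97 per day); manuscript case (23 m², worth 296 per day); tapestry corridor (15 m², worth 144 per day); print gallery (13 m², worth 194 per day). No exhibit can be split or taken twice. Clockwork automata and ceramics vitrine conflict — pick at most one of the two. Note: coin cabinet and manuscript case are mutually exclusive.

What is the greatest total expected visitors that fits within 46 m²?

587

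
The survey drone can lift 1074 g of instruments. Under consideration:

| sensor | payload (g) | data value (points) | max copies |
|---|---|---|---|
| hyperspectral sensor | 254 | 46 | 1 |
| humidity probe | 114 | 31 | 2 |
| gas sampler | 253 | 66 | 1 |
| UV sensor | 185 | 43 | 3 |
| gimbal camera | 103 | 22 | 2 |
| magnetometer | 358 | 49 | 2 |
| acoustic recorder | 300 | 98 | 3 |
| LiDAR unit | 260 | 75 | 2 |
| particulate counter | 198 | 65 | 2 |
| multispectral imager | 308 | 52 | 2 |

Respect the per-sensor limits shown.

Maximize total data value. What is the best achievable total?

By data value per g: particulate counter 0.33, acoustic recorder 0.33, LiDAR unit 0.29, humidity probe 0.27 lead.
Taking the top-ratio sensors first gives 2×acoustic recorder + 2×particulate counter for 326 (996 g).
Dropping particulate counter frees 198 g; slotting in LiDAR unit (260 g) lifts the total to 336 at 1058 g.
The spare 16 g is too small for any remaining sensor, and no exchange beats 336.

336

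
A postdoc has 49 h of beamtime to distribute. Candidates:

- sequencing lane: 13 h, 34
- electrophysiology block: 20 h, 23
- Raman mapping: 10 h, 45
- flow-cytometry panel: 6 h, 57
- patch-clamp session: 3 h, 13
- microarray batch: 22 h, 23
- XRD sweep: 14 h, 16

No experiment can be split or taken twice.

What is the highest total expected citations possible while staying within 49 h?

Density check — flow-cytometry panel 9.50, Raman mapping 4.50, patch-clamp session 4.33, sequencing lane 2.62 are the best per h.
The ratio ordering already packs tightly: sequencing lane + Raman mapping + flow-cytometry panel + patch-clamp session + XRD sweep, 46 h, 165.
Next best is sequencing lane + electrophysiology block + Raman mapping + flow-cytometry panel at 159 (49 h) — short by 6.

165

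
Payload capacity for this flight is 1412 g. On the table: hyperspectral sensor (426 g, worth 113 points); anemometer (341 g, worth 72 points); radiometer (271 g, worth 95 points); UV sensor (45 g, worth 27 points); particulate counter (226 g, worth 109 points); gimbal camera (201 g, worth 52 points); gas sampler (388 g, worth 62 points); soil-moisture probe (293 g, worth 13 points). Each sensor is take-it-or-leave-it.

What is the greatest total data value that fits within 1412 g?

Filling by ratio: hyperspectral sensor + radiometer + UV sensor + particulate counter + gimbal camera for 396, with 243 g left unused.
Replace gimbal camera with anemometer: the trade gains 20 net, giving 416 at 1309 g.

416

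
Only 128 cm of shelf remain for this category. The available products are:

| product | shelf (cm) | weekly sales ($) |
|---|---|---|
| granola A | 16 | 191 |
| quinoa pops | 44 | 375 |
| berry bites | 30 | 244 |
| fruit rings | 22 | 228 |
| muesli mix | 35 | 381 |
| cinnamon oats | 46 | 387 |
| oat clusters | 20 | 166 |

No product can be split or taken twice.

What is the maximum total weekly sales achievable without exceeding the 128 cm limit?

1210

The ratio heuristic lands on granola A + quinoa pops + fruit rings + muesli mix (1175) but leaves 11 cm idle.
Replace quinoa pops with berry bites + oat clusters: the trade gains 35 net, giving 1210 at 123 cm.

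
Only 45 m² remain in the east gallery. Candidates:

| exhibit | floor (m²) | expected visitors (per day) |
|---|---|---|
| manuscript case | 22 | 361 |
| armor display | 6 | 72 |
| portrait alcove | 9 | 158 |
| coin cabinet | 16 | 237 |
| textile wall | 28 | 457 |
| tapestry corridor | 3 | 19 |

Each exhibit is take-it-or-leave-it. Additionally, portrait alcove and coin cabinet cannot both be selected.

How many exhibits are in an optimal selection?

Optimal total is 694.
For example coin cabinet + textile wall achieves it, using 44 m².
Every optimal selection uses 2 exhibits.

2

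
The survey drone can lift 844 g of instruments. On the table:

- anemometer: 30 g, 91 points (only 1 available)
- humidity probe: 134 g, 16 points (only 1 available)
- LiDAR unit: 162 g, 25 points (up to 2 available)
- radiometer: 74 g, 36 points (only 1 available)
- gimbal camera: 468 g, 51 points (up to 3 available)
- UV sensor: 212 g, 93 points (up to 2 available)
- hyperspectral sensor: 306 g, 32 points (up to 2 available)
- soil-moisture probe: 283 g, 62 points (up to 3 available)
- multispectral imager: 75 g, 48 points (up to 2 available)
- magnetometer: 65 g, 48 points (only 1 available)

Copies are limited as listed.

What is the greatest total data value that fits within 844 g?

457

Best packing: anemometer + radiometer + 2×UV sensor + 2×multispectral imager + magnetometer — 743 g, 457 total.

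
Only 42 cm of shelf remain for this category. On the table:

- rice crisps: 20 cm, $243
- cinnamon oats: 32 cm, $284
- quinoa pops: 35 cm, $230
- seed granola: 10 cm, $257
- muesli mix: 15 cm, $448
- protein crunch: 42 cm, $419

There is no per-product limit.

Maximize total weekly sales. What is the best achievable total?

By weekly sales per cm: muesli mix 29.87, seed granola 25.70, rice crisps 12.15, protein crunch 9.98 lead.
Seed granola + 2×muesli mix uses 40 of the 42 cm and totals 1153.

1153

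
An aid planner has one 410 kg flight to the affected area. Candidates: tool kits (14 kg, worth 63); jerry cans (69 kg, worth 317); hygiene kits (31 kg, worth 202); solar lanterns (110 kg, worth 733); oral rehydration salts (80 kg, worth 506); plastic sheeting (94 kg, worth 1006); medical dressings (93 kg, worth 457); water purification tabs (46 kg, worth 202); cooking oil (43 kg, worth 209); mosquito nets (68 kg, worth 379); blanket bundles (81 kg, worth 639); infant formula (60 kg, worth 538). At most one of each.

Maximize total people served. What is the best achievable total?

3188

Ranking by ratio (people served/kg): plastic sheeting 10.70, infant formula 8.97, blanket bundles 7.89, solar lanterns 6.66.
Greedy by ratio would take tool kits + hygiene kits + solar lanterns + plastic sheeting + blanket bundles + infant formula: 390 kg used, total 3181.
Replace hygiene kits with cooking oil: the trade gains 7 net, giving 3188 at 402 kg.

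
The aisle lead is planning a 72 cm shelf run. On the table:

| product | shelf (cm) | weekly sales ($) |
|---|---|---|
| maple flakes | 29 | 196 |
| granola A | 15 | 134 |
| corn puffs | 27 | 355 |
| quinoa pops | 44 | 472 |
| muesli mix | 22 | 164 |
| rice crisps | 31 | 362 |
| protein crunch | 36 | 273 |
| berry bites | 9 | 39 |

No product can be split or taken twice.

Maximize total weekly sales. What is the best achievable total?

827

The ratio heuristic lands on corn puffs + rice crisps + berry bites (756) but leaves 5 cm idle.
Replace rice crisps and berry bites with quinoa pops: the trade gains 71 net, giving 827 at 71 cm.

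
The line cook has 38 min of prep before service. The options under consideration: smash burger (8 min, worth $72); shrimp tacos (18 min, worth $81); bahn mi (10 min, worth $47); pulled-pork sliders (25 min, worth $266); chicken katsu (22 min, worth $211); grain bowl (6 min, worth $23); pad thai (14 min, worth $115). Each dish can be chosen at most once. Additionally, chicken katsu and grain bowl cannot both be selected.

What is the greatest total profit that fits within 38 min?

By profit per min: pulled-pork sliders 10.64, chicken katsu 9.59, smash burger 9.00 lead.
Smash burger + pulled-pork sliders uses 33 of the 38 min and totals 338.
That's the maximum — no feasible swap from here does better than 338.

338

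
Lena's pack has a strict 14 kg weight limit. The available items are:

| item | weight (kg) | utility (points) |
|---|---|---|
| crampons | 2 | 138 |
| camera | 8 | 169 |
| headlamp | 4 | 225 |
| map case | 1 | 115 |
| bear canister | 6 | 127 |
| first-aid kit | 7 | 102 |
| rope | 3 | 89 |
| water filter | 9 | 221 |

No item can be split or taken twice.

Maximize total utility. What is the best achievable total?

605

Taking the top-ratio items first gives crampons + headlamp + map case + rope for 567 (10 kg).
The 3 kg tied up in rope is better spent on bear canister — total rises to 605 (13 kg).
Nothing else within 14 kg beats 605.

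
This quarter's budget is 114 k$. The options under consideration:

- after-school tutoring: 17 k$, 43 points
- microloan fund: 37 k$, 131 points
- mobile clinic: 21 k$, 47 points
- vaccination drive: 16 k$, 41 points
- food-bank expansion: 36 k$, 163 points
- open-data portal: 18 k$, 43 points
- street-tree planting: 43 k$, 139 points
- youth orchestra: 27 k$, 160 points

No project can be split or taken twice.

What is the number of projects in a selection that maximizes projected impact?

3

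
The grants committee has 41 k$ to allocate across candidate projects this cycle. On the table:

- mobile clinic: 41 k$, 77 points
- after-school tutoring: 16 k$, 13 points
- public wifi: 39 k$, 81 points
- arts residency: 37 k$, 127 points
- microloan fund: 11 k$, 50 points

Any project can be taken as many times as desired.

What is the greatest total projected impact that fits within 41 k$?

Density check — microloan fund 4.55, arts residency 3.43, public wifi 2.08, mobile clinic 1.88 are the best per k$.
Taking 3×microloan fund: 33 k$ used, 150 in projected impact.
Every other selection either busts 41 k$ or fails to beat 150.

150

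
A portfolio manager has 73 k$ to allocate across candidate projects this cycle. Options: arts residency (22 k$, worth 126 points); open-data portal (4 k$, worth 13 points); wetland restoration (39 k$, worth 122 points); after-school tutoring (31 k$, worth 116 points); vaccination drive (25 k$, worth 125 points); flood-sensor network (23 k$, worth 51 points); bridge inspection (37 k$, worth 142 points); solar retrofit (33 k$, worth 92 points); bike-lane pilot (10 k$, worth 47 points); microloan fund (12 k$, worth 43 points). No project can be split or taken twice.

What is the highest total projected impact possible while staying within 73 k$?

354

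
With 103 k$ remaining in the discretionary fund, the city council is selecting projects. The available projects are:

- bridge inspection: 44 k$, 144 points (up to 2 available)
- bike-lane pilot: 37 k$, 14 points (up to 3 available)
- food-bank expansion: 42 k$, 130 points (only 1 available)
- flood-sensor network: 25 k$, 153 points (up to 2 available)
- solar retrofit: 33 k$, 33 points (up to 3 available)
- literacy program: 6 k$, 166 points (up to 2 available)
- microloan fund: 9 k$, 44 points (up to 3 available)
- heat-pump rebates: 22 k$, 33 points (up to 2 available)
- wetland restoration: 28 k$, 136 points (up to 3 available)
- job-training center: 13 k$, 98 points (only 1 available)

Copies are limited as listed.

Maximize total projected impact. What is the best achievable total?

872

Filling by ratio: 2×flood-sensor network + 2×literacy program + 3×microloan fund + job-training center for 868, with 1 k$ left unused.
Dropping 3×microloan fund frees 27 k$; slotting in wetland restoration (28 k$) lifts the total to 872 at 103 k$.
That's the maximum — no swap from here does better than 872.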